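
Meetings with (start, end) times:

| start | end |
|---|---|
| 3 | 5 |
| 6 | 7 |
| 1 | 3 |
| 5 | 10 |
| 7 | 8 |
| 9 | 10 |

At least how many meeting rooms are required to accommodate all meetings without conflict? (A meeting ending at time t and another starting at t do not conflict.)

2

Count concurrent intervals with a sweep; the peak is the room count.
starts: [1, 3, 5, 6, 7, 9]
ends:   [3, 5, 7, 8, 10, 10]
s1→1 e3→0 s3→1 e5→0 s5→1 s6→2  — peak 2.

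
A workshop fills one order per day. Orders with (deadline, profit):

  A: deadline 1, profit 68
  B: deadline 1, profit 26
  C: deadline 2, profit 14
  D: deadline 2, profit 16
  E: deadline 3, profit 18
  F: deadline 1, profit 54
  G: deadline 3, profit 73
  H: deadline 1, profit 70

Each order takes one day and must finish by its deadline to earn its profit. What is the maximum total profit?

Sort by profit descending; place each in the latest free slot ≤ its deadline.
Profit order: G=73 H=70 A=68 F=54 B=26 E=18 D=16 C=14
Assign: G→slot 3, H→slot 1, A skipped, F skipped, B skipped, E→slot 2, D skipped, C skipped.
Slots: [1:H] [2:E] [3:G]
Profit = 70 + 18 + 73 = 161

161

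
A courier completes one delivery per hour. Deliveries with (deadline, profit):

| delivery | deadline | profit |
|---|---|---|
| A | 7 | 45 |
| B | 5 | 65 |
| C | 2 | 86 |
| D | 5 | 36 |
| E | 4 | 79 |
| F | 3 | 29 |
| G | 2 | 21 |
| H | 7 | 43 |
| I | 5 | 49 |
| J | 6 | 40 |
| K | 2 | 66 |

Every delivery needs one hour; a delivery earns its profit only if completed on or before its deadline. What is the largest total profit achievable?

By profit: C(d2,86), E(d4,79), K(d2,66), B(d5,65), I(d5,49), A(d7,45), H(d7,43), J(d6,40), D(d5,36), F(d3,29), G(d2,21)
C→slot 2; E→slot 4; K→slot 1; B→slot 5; I→slot 3; A→slot 7; H→slot 6; J skipped; D skipped; F skipped; G skipped.
Profit = 66 + 86 + 49 + 79 + 65 + 43 + 45 = 433

433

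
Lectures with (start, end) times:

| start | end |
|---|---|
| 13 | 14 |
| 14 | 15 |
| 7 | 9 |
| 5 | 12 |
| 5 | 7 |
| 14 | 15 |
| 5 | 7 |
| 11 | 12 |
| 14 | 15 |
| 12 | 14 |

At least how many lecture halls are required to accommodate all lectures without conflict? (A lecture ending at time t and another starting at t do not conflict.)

The answer is the maximum number of intervals overlapping at any instant.
Events (time:±→running): 5:+→1 5:+→2 5:+→3 … peak 3.

3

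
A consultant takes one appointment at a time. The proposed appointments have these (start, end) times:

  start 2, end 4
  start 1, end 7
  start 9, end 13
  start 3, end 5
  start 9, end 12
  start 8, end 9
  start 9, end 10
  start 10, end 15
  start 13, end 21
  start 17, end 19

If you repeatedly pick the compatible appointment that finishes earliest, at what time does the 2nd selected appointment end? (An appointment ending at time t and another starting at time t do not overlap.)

9

Sort by end time and greedily take each interval whose start is ≥ the last chosen end.
Sorted by end: (2,4)  (3,5)  (1,7)  (8,9)  (9,10)  (9,12)  (9,13)  (10,15)  (17,19)  (13,21)
take (2,4); skip (3,5); take (8,9); take (9,10); take (10,15); take (17,19); skip (13,21).
Selected: (2,4) (8,9) (9,10) (10,15) (17,19)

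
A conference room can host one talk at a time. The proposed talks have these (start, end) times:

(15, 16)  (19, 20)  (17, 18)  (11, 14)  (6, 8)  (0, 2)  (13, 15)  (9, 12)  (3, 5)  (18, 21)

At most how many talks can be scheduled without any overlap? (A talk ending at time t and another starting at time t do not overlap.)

By end time: (0,2), (3,5), (6,8), (9,12), (11,14), (13,15), (15,16), (17,18), (19,20), (18,21).
Pick (0,2); next start ≥ 2 → (3,5); next start ≥ 5 → (6,8); next start ≥ 8 → (9,12); next start ≥ 12 → (13,15); next start ≥ 15 → (15,16); next start ≥ 16 → (17,18); next start ≥ 18 → (19,20).
Selected 8 talks.

8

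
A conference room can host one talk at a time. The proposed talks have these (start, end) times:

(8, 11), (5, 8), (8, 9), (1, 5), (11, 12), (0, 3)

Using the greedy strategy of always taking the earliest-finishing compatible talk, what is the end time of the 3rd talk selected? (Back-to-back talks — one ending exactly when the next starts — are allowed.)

9

Order by finish time; keep every interval that doesn't clash with the previous kept one.
By end time: (0,3), (1,5), (5,8), (8,9), (8,11), (11,12).
Pick (0,3); next start ≥ 3 → (5,8); next start ≥ 8 → (8,9); next start ≥ 9 → (11,12).
Selected: (0,3) (5,8) (8,9) (11,12)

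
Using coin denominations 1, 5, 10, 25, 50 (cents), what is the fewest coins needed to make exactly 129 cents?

7

129 − 2×50→29 − 1×25→4 − 4×1→0
Total coins = 2 + 1 + 4 = 7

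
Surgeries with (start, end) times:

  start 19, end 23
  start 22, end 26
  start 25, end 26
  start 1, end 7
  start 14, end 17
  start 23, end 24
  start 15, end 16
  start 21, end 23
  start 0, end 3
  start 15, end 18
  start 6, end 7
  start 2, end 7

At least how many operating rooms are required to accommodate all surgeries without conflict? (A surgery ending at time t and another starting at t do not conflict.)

The answer is the maximum number of intervals overlapping at any instant.
Events (time:±→running): 0:+→1 1:+→2 2:+→3 … peak 3.

3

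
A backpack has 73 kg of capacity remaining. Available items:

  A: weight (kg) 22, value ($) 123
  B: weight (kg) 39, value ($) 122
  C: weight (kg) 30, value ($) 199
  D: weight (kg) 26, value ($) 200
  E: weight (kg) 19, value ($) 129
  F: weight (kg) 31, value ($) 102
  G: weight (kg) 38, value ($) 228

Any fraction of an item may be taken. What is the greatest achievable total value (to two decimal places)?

Sort by value per unit weight and fill in that order.
Order: D (200/26=7.69) > E (129/19=6.79) > C (199/30=6.63) > G (228/38=6.00) > A (123/22=5.59) > F (102/31=3.29) > B (122/39=3.13)
Fill: take D (26 @ 200) → take E (19 @ 129) → take 28/30 of C → 185.73; 73/73 used.
Total value = 514.73

514.73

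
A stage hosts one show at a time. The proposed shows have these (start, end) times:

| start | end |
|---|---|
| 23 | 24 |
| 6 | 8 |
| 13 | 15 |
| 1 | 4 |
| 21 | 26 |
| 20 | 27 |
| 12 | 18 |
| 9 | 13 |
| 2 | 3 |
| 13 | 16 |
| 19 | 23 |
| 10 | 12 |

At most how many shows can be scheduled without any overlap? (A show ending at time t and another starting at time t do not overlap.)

6

Greedy by earliest finish: after sorting by end time, pick each interval compatible with the last pick.
Sorted by end: (2,3)  (1,4)  (6,8)  (10,12)  (9,13)  (13,15)  (13,16)  (12,18)  (19,23)  (23,24)  (21,26)  (20,27)
take (2,3); take (6,8); take (10,12); skip (9,13); take (13,15); skip (12,18); take (19,23); take (23,24).
Selected 6 shows.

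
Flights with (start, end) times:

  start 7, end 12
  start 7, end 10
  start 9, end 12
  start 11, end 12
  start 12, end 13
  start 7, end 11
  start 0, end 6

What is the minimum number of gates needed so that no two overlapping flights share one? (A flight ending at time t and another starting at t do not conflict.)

Events (time:±→running): 0:+→1 6:-→0 7:+→1 7:+→2 7:+→3 9:+→4 … peak 4.

4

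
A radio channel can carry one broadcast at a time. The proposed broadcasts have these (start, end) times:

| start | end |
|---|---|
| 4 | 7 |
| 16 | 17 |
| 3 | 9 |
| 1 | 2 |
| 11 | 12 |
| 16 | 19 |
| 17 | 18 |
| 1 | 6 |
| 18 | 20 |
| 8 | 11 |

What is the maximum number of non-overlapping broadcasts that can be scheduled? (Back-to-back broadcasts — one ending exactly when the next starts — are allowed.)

7

Sorted by end: (1,2)  (1,6)  (4,7)  (3,9)  (8,11)  (11,12)  (16,17)  (17,18)  (16,19)  (18,20)
take (1,2); skip (1,6); take (4,7); take (8,11); take (11,12); take (16,17); take (17,18); take (18,20).
Selected 7 broadcasts.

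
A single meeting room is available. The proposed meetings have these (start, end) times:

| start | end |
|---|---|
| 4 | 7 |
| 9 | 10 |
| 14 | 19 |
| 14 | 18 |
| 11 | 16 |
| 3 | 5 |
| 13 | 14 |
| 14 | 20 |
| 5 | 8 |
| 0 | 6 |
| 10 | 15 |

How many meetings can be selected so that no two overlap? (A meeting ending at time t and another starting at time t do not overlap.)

5

Sort by end time and greedily take each interval whose start is ≥ the last chosen end.
By end time: (3,5), (0,6), (4,7), (5,8), (9,10), (13,14), (10,15), (11,16), (14,18), (14,19), (14,20).
Pick (3,5); next start ≥ 5 → (5,8); next start ≥ 8 → (9,10); next start ≥ 10 → (13,14); next start ≥ 14 → (14,18).
Selected 5 meetings.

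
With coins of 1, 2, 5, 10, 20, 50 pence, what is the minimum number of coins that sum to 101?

Greedy: take as many of the largest coin as possible, then repeat with the remainder.
101 − 2×50→1 − 1×1→0
Total coins = 2 + 1 = 3

3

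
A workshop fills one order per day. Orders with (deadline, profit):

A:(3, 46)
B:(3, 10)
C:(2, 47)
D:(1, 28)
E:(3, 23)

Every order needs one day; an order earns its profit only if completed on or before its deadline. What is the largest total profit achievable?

121

By profit: C(d2,47), A(d3,46), D(d1,28), E(d3,23), B(d3,10)
C→slot 2; A→slot 3; D→slot 1; E skipped; B skipped.
Profit = 28 + 47 + 46 = 121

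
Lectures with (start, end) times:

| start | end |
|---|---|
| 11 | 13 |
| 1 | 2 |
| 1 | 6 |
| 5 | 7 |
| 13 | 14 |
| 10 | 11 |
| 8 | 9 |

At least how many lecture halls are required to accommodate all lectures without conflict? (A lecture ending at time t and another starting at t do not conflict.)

2

Events (time:±→running): 1:+→1 1:+→2 … peak 2.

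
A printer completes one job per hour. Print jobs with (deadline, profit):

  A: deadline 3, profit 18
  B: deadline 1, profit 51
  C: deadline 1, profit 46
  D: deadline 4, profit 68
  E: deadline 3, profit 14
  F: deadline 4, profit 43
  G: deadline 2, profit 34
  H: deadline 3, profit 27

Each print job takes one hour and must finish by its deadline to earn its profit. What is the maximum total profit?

196

Sort by profit descending; place each in the latest free slot ≤ its deadline.
By profit: D(d4,68), B(d1,51), C(d1,46), F(d4,43), G(d2,34), H(d3,27), A(d3,18), E(d3,14)
D→slot 4; B→slot 1; C skipped; F→slot 3; G→slot 2; H skipped; A skipped; E skipped.
Profit = 51 + 34 + 43 + 68 = 196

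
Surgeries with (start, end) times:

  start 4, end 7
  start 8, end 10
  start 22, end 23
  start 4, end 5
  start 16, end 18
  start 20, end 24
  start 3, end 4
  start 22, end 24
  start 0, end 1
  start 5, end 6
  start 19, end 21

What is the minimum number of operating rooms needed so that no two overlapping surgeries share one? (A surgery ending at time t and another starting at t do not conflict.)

3

Count concurrent intervals with a sweep; the peak is the room count.
starts: [0, 3, 4, 4, 5, 8, 16, 19, 20, 22, 22]
ends:   [1, 4, 5, 6, 7, 10, 18, 21, 23, 24, 24]
s0→1 e1→0 s3→1 e4→0 s4→1 s4→2 e5→1 s5→2 e6→1 e7→0 s8→1 e10→0 s16→1 e18→0 s19→1 s20→2 e21→1 s22→2 s22→3  — peak 3.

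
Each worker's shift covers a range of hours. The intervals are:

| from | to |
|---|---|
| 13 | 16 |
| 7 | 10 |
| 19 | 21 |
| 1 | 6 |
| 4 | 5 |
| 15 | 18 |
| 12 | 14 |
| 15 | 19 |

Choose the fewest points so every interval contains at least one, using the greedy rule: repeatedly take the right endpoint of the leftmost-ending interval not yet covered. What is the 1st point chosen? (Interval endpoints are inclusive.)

Sorted: [4,5] [1,6] [7,10] [12,14] [13,16] [15,18] [15,19] [19,21]
{[4,5],[1,6]} hit by 5; {[7,10]} hit by 10; {[12,14],[13,16]} hit by 14; {[15,18],[15,19]} hit by 18; {[19,21]} hit by 21.
Points: 5, 10, 14, 18, 21 (5 total).

5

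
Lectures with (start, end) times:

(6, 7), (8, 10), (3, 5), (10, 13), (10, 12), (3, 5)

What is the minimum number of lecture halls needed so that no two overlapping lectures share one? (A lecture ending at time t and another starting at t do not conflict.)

2

The answer is the maximum number of intervals overlapping at any instant.
Events (time:±→running): 3:+→1 3:+→2 … peak 2.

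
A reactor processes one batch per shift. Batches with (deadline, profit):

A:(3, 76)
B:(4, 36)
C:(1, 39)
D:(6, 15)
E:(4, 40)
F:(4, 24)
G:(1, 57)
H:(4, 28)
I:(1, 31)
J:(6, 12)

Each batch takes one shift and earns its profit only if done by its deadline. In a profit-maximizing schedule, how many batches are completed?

Sort by profit descending; place each in the latest free slot ≤ its deadline.
By profit: A(d3,76), G(d1,57), E(d4,40), C(d1,39), B(d4,36), I(d1,31), H(d4,28), F(d4,24), D(d6,15), J(d6,12)
A→slot 3; G→slot 1; E→slot 4; C skipped; B→slot 2; I skipped; H skipped; F skipped; D→slot 6; J→slot 5.
6 of 10 scheduled.

6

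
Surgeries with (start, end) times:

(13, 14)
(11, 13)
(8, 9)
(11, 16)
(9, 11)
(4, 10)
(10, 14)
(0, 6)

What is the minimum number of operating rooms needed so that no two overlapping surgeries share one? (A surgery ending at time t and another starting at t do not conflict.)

3

starts: [0, 4, 8, 9, 10, 11, 11, 13]
ends:   [6, 9, 10, 11, 13, 14, 14, 16]
s0→1 s4→2 e6→1 s8→2 e9→1 s9→2 e10→1 s10→2 e11→1 s11→2 s11→3  — peak 3.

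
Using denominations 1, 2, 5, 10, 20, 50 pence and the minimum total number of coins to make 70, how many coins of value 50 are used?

70 − 1×50→20 − 1×20→0
Count of 50: 1

1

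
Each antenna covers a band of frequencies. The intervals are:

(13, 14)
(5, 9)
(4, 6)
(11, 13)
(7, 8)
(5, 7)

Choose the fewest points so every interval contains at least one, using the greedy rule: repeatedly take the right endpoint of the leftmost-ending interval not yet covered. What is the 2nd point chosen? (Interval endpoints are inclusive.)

8

By right end: [4,6]  [5,7]  [7,8]  [5,9]  [11,13]  [13,14]
[4,6] uncovered → point at 6; [7,8] uncovered → point at 8; [11,13] uncovered → point at 13.
Points: 6, 8, 13 (3 total).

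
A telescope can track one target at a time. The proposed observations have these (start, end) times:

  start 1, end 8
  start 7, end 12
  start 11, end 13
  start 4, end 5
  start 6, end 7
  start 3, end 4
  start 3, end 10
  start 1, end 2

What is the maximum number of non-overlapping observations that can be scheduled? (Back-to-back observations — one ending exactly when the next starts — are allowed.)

5

Order by finish time; keep every interval that doesn't clash with the previous kept one.
Sorted by end: (1,2)  (3,4)  (4,5)  (6,7)  (1,8)  (3,10)  (7,12)  (11,13)
take (1,2); take (3,4); take (4,5); take (6,7); take (7,12); skip (11,13).
Selected 5 observations.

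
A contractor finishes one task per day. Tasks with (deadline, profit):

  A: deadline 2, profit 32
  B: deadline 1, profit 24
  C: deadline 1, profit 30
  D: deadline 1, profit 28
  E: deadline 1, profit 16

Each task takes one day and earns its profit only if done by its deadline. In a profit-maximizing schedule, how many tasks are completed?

2

Sort by profit descending; place each in the latest free slot ≤ its deadline.
Profit order: A=32 C=30 D=28 B=24 E=16
Assign: A→slot 2, C→slot 1, D skipped, B skipped, E skipped.
Slots: [1:C] [2:A]
2 of 5 scheduled.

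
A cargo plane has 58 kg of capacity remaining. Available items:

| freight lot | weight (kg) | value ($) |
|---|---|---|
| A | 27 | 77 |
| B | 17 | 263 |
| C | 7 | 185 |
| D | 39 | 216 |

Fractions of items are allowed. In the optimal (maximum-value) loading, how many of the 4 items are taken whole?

2

Ratios (sorted): C 26.43, B 15.47, D 5.54, A 2.85
take C (7 @ 185); take B (17 @ 263); take 34/39 of D → 188.31. Capacity used 58/58.
2 item(s) taken whole; one partial (take 34/39 of D).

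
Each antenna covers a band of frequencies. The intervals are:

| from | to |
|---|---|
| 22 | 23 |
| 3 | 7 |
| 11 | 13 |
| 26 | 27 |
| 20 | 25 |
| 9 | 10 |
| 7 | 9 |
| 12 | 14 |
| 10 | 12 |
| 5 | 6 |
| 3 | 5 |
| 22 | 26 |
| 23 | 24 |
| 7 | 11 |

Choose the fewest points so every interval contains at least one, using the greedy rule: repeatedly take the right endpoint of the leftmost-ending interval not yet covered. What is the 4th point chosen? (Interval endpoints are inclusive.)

23

Sort by right endpoint; whenever an interval is uncovered, place a point at its right end.
By right end: [3,5]  [5,6]  [3,7]  [7,9]  [9,10]  [7,11]  [10,12]  [11,13]  [12,14]  [22,23]  [23,24]  [20,25]  [22,26]  [26,27]
[3,5] uncovered → point at 5; [7,9] uncovered → point at 9; [10,12] uncovered → point at 12; [22,23] uncovered → point at 23; [26,27] uncovered → point at 27.
Points: 5, 9, 12, 23, 27 (5 total).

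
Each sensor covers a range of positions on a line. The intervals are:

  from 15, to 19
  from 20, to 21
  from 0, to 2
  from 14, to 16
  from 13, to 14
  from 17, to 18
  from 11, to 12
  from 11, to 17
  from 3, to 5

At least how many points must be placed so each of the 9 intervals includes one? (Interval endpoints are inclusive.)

Process intervals by earliest right end; each time one isn't hit yet, stab at its right endpoint.
By right end: [0,2]  [3,5]  [11,12]  [13,14]  [14,16]  [11,17]  [17,18]  [15,19]  [20,21]
[0,2] uncovered → point at 2; [3,5] uncovered → point at 5; [11,12] uncovered → point at 12; [13,14] uncovered → point at 14; [17,18] uncovered → point at 18; [20,21] uncovered → point at 21.
Points: 2, 5, 12, 14, 18, 21 (6 total).

6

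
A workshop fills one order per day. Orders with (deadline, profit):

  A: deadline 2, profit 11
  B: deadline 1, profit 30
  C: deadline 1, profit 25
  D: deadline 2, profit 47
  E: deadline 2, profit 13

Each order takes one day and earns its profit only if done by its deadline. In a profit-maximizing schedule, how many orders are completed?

2

Take jobs in profit order; each goes to the latest open slot no later than its deadline.
By profit: D(d2,47), B(d1,30), C(d1,25), E(d2,13), A(d2,11)
D→slot 2; B→slot 1; C skipped; E skipped; A skipped.
2 of 5 scheduled.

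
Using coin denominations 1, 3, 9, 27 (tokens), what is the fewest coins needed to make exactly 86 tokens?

6

86 − 3×27→5 − 1×3→2 − 2×1→0
Total coins = 3 + 1 + 2 = 6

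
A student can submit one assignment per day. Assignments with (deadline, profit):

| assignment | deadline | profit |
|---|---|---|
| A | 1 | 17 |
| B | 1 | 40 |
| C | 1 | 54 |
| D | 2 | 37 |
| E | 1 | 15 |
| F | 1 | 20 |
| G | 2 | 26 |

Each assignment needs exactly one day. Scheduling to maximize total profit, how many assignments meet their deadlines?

Sort by profit descending; place each in the latest free slot ≤ its deadline.
By profit: C(d1,54), B(d1,40), D(d2,37), G(d2,26), F(d1,20), A(d1,17), E(d1,15)
C→slot 1; B skipped; D→slot 2; G skipped; F skipped; A skipped; E skipped.
2 of 7 scheduled.

2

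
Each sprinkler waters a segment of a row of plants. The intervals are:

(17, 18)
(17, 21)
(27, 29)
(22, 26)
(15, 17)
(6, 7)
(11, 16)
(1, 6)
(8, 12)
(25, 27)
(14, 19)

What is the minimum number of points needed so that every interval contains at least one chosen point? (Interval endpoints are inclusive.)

5

Sort by right endpoint; whenever an interval is uncovered, place a point at its right end.
By right end: [1,6]  [6,7]  [8,12]  [11,16]  [15,17]  [17,18]  [14,19]  [17,21]  [22,26]  [25,27]  [27,29]
[1,6] uncovered → point at 6; [8,12] uncovered → point at 12; [15,17] uncovered → point at 17; [22,26] uncovered → point at 26; [27,29] uncovered → point at 29.
Points: 6, 12, 17, 26, 29 (5 total).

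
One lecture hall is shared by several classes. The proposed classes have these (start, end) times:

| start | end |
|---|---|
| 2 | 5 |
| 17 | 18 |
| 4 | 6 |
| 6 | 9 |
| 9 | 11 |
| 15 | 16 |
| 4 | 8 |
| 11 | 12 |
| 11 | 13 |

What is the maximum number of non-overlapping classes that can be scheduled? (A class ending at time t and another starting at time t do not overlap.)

6

Sort by end time and greedily take each interval whose start is ≥ the last chosen end.
By end time: (2,5), (4,6), (4,8), (6,9), (9,11), (11,12), (11,13), (15,16), (17,18).
Pick (2,5); next start ≥ 5 → (6,9); next start ≥ 9 → (9,11); next start ≥ 11 → (11,12); next start ≥ 12 → (15,16); next start ≥ 16 → (17,18).
Selected 6 classes.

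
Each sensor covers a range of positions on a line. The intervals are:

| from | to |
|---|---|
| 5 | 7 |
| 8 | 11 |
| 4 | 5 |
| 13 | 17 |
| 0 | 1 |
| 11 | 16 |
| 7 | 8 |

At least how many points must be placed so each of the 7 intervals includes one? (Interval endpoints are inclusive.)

4

Sort by right endpoint; whenever an interval is uncovered, place a point at its right end.
By right end: [0,1]  [4,5]  [5,7]  [7,8]  [8,11]  [11,16]  [13,17]
[0,1] uncovered → point at 1; [4,5] uncovered → point at 5; [7,8] uncovered → point at 8; [11,16] uncovered → point at 16.
Points: 1, 5, 8, 16 (4 total).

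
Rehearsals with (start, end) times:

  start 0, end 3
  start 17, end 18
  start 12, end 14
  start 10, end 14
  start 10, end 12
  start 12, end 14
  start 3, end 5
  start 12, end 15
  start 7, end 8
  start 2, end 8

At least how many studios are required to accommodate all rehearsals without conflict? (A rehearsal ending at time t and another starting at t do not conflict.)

The answer is the maximum number of intervals overlapping at any instant.
starts: [0, 2, 3, 7, 10, 10, 12, 12, 12, 17]
ends:   [3, 5, 8, 8, 12, 14, 14, 14, 15, 18]
s0→1 s2→2 e3→1 s3→2 e5→1 s7→2 e8→1 e8→0 s10→1 s10→2 e12→1 s12→2 s12→3 s12→4  — peak 4.

4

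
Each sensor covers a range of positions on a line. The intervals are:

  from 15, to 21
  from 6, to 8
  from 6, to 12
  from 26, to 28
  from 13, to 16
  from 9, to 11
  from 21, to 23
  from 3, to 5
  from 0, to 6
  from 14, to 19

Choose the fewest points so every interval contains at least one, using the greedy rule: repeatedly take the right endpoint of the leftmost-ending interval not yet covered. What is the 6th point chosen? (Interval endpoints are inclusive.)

Sorted: [3,5] [0,6] [6,8] [9,11] [6,12] [13,16] [14,19] [15,21] [21,23] [26,28]
{[3,5],[0,6]} hit by 5; {[6,8]} hit by 8; {[9,11],[6,12]} hit by 11; {[13,16],[14,19],[15,21]} hit by 16; {[21,23]} hit by 23; {[26,28]} hit by 28.
Points: 5, 8, 11, 16, 23, 28 (6 total).

28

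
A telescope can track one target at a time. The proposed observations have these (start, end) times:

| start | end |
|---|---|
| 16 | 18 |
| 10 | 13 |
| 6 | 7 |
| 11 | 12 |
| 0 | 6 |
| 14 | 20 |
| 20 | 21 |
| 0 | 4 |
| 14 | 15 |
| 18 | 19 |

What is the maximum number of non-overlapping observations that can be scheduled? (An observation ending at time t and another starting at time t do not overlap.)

Order by finish time; keep every interval that doesn't clash with the previous kept one.
Sorted by end: (0,4)  (0,6)  (6,7)  (11,12)  (10,13)  (14,15)  (16,18)  (18,19)  (14,20)  (20,21)
take (0,4); take (6,7); take (11,12); take (14,15); take (16,18); take (18,19); skip (14,20); take (20,21).
Selected 7 observations.

7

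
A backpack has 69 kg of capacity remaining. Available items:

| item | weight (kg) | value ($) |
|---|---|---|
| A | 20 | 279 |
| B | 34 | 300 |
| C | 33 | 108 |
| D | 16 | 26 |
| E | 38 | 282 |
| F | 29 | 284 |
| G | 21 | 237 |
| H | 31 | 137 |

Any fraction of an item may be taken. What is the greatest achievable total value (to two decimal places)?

Ratios (sorted): A 13.95, G 11.29, F 9.79, B 8.82, E 7.42, H 4.42, C 3.27, D 1.62
take A (20 @ 279); take G (21 @ 237); take 28/29 of F → 274.21. Capacity used 69/69.
Total value = 790.21

790.21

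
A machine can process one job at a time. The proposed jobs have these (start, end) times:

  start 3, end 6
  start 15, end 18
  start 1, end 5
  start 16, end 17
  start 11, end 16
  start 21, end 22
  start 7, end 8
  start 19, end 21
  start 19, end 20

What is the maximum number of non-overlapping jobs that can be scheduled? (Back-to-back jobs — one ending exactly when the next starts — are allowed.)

Sorted by end: (1,5)  (3,6)  (7,8)  (11,16)  (16,17)  (15,18)  (19,20)  (19,21)  (21,22)
take (1,5); take (7,8); take (11,16); take (16,17); skip (15,18); take (19,20); take (21,22).
Selected 6 jobs.

6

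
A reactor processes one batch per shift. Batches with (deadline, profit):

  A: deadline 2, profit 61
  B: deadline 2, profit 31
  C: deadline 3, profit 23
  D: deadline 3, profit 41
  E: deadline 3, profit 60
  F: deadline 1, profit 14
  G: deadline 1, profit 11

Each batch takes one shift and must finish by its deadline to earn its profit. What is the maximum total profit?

Sort by profit descending; place each in the latest free slot ≤ its deadline.
Profit order: A=61 E=60 D=41 B=31 C=23 F=14 G=11
Assign: A→slot 2, E→slot 3, D→slot 1, B skipped, C skipped, F skipped, G skipped.
Slots: [1:D] [2:A] [3:E]
Profit = 41 + 61 + 60 = 162

162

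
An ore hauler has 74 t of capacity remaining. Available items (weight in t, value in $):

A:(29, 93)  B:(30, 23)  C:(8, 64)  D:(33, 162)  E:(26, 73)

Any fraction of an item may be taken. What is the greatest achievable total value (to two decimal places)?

330.23

Sort by value per unit weight and fill in that order.
Ratios (sorted): C 8.00, D 4.91, A 3.21, E 2.81, B 0.77
take C (8 @ 64); take D (33 @ 162); take A (29 @ 93); take 4/26 of E → 11.23. Capacity used 74/74.
Total value = 330.23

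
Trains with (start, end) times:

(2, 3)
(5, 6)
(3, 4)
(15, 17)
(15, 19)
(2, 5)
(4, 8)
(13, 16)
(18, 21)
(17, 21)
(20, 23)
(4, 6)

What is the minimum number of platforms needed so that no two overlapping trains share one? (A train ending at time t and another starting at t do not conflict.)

3

Count concurrent intervals with a sweep; the peak is the room count.
Events (time:±→running): 2:+→1 2:+→2 3:-→1 3:+→2 4:-→1 4:+→2 4:+→3 … peak 3.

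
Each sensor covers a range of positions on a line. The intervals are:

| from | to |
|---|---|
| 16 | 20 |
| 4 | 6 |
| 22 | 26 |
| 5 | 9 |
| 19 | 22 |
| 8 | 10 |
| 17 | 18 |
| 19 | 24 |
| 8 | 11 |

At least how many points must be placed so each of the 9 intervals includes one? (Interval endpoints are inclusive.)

Sorted: [4,6] [5,9] [8,10] [8,11] [17,18] [16,20] [19,22] [19,24] [22,26]
{[4,6],[5,9]} hit by 6; {[8,10],[8,11]} hit by 10; {[17,18],[16,20]} hit by 18; {[19,22],[19,24],[22,26]} hit by 22.
Points: 6, 10, 18, 22 (4 total).

4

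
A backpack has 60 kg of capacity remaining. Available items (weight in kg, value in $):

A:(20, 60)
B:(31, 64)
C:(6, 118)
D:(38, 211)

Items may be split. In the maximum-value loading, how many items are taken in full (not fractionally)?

Ratios (sorted): C 19.67, D 5.55, A 3.00, B 2.06
take C (6 @ 118); take D (38 @ 211); take 16/20 of A → 48.00. Capacity used 60/60.
2 item(s) taken whole; one partial (take 16/20 of A).

2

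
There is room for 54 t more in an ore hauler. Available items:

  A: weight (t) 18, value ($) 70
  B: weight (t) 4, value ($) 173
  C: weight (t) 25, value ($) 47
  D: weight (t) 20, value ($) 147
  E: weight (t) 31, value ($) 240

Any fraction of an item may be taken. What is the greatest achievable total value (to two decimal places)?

552.65

Ratios (sorted): B 43.25, E 7.74, D 7.35, A 3.89, C 1.88
take B (4 @ 173); take E (31 @ 240); take 19/20 of D → 139.65. Capacity used 54/54.
Total value = 552.65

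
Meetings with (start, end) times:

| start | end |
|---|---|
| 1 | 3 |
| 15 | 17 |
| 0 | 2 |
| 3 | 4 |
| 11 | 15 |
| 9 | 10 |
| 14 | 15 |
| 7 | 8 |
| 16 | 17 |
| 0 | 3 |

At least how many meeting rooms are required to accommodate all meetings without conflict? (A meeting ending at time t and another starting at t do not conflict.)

3

Count concurrent intervals with a sweep; the peak is the room count.
Events (time:±→running): 0:+→1 0:+→2 1:+→3 … peak 3.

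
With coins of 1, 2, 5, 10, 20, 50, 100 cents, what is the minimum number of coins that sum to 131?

4

Greedy: take as many of the largest coin as possible, then repeat with the remainder.
131 = 1×100 + 1×20 + 1×10 + 1×1
Total coins = 1 + 1 + 1 + 1 = 4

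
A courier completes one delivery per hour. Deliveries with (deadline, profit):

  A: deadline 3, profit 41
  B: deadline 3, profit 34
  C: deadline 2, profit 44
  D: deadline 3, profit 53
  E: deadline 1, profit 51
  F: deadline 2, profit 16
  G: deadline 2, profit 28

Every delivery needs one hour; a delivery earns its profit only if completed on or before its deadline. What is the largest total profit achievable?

148

Profit order: D=53 E=51 C=44 A=41 B=34 G=28 F=16
Assign: D→slot 3, E→slot 1, C→slot 2, A skipped, B skipped, G skipped, F skipped.
Slots: [1:E] [2:C] [3:D]
Profit = 51 + 44 + 53 = 148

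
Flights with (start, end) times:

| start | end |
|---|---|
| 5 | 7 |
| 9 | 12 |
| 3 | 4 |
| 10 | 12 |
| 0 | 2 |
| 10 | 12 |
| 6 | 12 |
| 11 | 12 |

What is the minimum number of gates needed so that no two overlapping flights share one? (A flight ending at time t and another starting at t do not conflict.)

Events (time:±→running): 0:+→1 2:-→0 3:+→1 4:-→0 5:+→1 6:+→2 7:-→1 9:+→2 10:+→3 10:+→4 11:+→5 … peak 5.

5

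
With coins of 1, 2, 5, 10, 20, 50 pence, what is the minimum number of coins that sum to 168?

168 = 3×50 + 1×10 + 1×5 + 1×2 + 1×1
Total coins = 3 + 1 + 1 + 1 + 1 = 7

7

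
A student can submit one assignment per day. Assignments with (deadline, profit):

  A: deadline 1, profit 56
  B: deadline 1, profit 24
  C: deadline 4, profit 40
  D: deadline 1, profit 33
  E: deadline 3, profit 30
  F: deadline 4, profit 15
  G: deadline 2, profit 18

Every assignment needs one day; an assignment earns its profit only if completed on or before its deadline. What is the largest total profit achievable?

Sort by profit descending; place each in the latest free slot ≤ its deadline.
By profit: A(d1,56), C(d4,40), D(d1,33), E(d3,30), B(d1,24), G(d2,18), F(d4,15)
A→slot 1; C→slot 4; D skipped; E→slot 3; B skipped; G→slot 2; F skipped.
Profit = 56 + 18 + 30 + 40 = 144

144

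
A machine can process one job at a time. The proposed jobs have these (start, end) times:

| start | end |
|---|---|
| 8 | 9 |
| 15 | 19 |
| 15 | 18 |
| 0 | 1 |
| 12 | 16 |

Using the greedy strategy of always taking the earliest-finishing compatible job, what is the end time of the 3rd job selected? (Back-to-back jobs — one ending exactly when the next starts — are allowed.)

16

Sort by end time and greedily take each interval whose start is ≥ the last chosen end.
Sorted by end: (0,1)  (8,9)  (12,16)  (15,18)  (15,19)
take (0,1); take (8,9); take (12,16).
Selected: (0,1) (8,9) (12,16)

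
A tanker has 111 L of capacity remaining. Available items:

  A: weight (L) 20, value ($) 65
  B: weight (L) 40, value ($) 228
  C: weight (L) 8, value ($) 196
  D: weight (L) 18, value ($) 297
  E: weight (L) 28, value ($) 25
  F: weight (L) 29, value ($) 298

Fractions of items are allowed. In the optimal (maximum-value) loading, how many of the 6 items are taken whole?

4

Sort by value per unit weight and fill in that order.
Order: C (196/8=24.50) > D (297/18=16.50) > F (298/29=10.28) > B (228/40=5.70) > A (65/20=3.25) > E (25/28=0.89)
Fill: take C (8 @ 196) → take D (18 @ 297) → take F (29 @ 298) → take B (40 @ 228) → take 16/20 of A → 52.00; 111/111 used.
4 item(s) taken whole; one partial (take 16/20 of A).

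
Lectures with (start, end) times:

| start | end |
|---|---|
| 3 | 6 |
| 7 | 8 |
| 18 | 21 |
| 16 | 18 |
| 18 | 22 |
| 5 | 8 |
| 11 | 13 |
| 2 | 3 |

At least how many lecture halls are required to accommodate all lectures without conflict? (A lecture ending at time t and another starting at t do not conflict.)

starts: [2, 3, 5, 7, 11, 16, 18, 18]
ends:   [3, 6, 8, 8, 13, 18, 21, 22]
s2→1 e3→0 s3→1 s5→2  — peak 2.

2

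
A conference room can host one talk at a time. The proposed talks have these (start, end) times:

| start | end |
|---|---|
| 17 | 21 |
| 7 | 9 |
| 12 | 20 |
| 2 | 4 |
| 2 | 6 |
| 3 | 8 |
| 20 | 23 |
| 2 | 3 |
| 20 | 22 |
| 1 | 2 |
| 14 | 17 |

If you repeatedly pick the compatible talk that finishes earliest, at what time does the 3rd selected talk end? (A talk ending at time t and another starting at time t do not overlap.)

8

Order by finish time; keep every interval that doesn't clash with the previous kept one.
Sorted by end: (1,2)  (2,3)  (2,4)  (2,6)  (3,8)  (7,9)  (14,17)  (12,20)  (17,21)  (20,22)  (20,23)
take (1,2); take (2,3); skip (2,6); take (3,8); skip (7,9); take (14,17); take (17,21).
Selected: (1,2) (2,3) (3,8) (14,17) (17,21)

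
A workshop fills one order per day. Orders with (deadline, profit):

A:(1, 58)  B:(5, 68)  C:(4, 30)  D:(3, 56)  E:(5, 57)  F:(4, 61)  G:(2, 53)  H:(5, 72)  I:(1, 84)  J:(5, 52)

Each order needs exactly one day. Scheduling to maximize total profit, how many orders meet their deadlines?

5

By profit: I(d1,84), H(d5,72), B(d5,68), F(d4,61), A(d1,58), E(d5,57), D(d3,56), G(d2,53), J(d5,52), C(d4,30)
I→slot 1; H→slot 5; B→slot 4; F→slot 3; A skipped; E→slot 2; D skipped; G skipped; J skipped; C skipped.
5 of 10 scheduled.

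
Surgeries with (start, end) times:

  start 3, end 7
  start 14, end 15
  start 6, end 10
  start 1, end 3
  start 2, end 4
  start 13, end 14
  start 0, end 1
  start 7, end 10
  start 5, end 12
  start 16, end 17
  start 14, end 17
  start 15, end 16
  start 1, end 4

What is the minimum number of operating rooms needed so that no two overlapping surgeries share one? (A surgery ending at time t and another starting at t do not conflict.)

3

The answer is the maximum number of intervals overlapping at any instant.
starts: [0, 1, 1, 2, 3, 5, 6, 7, 13, 14, 14, 15, 16]
ends:   [1, 3, 4, 4, 7, 10, 10, 12, 14, 15, 16, 17, 17]
s0→1 e1→0 s1→1 s1→2 s2→3  — peak 3.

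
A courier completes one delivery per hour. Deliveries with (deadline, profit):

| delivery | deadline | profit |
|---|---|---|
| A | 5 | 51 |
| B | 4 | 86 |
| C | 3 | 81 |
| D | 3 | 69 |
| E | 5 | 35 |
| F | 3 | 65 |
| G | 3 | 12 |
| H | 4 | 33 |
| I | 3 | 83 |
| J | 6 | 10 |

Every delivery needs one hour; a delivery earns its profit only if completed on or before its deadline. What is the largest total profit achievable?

Sort by profit descending; place each in the latest free slot ≤ its deadline.
Profit order: B=86 I=83 C=81 D=69 F=65 A=51 E=35 H=33 G=12 J=10
Assign: B→slot 4, I→slot 3, C→slot 2, D→slot 1, F skipped, A→slot 5, E skipped, H skipped, G skipped, J→slot 6.
Slots: [1:D] [2:C] [3:I] [4:B] [5:A] [6:J]
Profit = 69 + 81 + 83 + 86 + 51 + 10 = 380

380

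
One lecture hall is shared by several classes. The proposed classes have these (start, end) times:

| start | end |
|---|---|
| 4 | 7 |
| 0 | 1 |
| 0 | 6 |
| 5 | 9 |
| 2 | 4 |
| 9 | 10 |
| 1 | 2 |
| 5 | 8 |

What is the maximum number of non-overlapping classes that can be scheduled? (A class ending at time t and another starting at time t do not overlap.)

By end time: (0,1), (1,2), (2,4), (0,6), (4,7), (5,8), (5,9), (9,10).
Pick (0,1); next start ≥ 1 → (1,2); next start ≥ 2 → (2,4); next start ≥ 4 → (4,7); next start ≥ 7 → (9,10).
Selected 5 classes.

5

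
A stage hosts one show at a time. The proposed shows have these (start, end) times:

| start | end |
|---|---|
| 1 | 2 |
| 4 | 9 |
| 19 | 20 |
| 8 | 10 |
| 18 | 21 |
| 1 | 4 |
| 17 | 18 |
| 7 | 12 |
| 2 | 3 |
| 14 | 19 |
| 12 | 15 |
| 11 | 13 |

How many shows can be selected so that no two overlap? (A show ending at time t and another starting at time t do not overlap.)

6

Order by finish time; keep every interval that doesn't clash with the previous kept one.
By end time: (1,2), (2,3), (1,4), (4,9), (8,10), (7,12), (11,13), (12,15), (17,18), (14,19), (19,20), (18,21).
Pick (1,2); next start ≥ 2 → (2,3); next start ≥ 3 → (4,9); next start ≥ 9 → (11,13); next start ≥ 13 → (17,18); next start ≥ 18 → (19,20).
Selected 6 shows.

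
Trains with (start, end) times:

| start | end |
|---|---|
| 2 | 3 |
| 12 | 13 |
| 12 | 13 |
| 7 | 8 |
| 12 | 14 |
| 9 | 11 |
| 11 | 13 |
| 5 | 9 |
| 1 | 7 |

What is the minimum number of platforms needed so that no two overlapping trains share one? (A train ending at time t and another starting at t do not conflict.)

4

The answer is the maximum number of intervals overlapping at any instant.
starts: [1, 2, 5, 7, 9, 11, 12, 12, 12]
ends:   [3, 7, 8, 9, 11, 13, 13, 13, 14]
s1→1 s2→2 e3→1 s5→2 e7→1 s7→2 e8→1 e9→0 s9→1 e11→0 s11→1 s12→2 s12→3 s12→4  — peak 4.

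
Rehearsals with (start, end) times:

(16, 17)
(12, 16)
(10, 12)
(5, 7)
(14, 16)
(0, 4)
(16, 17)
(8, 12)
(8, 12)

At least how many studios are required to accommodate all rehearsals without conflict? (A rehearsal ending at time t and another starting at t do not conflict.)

3

Events (time:±→running): 0:+→1 4:-→0 5:+→1 7:-→0 8:+→1 8:+→2 10:+→3 … peak 3.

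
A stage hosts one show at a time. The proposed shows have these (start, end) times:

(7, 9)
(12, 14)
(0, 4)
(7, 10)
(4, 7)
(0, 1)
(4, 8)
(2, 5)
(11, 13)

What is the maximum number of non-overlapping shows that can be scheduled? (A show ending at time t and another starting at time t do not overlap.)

By end time: (0,1), (0,4), (2,5), (4,7), (4,8), (7,9), (7,10), (11,13), (12,14).
Pick (0,1); next start ≥ 1 → (2,5); next start ≥ 5 → (7,9); next start ≥ 9 → (11,13).
Selected 4 shows.

4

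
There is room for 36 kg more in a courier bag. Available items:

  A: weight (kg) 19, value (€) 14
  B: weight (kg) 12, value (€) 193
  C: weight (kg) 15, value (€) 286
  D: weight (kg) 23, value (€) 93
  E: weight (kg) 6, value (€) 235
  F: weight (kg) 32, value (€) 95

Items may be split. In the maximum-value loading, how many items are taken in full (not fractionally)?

Ratios (sorted): E 39.17, C 19.07, B 16.08, D 4.04, F 2.97, A 0.74
take E (6 @ 235); take C (15 @ 286); take B (12 @ 193); take 3/23 of D → 12.13. Capacity used 36/36.
3 item(s) taken whole; one partial (take 3/23 of D).

3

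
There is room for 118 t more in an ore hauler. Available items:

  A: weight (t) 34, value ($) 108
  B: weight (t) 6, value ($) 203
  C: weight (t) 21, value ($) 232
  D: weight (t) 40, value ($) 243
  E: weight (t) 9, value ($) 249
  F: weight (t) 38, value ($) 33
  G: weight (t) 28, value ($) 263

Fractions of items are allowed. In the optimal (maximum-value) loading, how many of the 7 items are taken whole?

Order: B (203/6=33.83) > E (249/9=27.67) > C (232/21=11.05) > G (263/28=9.39) > D (243/40=6.08) > A (108/34=3.18) > F (33/38=0.87)
Fill: take B (6 @ 203) → take E (9 @ 249) → take C (21 @ 232) → take G (28 @ 263) → take D (40 @ 243) → take 14/34 of A → 44.47; 118/118 used.
5 item(s) taken whole; one partial (take 14/34 of A).

5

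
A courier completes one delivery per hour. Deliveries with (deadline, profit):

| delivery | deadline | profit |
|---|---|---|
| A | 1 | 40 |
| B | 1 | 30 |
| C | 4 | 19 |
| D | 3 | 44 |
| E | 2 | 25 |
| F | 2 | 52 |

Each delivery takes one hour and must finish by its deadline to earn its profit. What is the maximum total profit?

Sort by profit descending; place each in the latest free slot ≤ its deadline.
By profit: F(d2,52), D(d3,44), A(d1,40), B(d1,30), E(d2,25), C(d4,19)
F→slot 2; D→slot 3; A→slot 1; B skipped; E skipped; C→slot 4.
Profit = 40 + 52 + 44 + 19 = 155

155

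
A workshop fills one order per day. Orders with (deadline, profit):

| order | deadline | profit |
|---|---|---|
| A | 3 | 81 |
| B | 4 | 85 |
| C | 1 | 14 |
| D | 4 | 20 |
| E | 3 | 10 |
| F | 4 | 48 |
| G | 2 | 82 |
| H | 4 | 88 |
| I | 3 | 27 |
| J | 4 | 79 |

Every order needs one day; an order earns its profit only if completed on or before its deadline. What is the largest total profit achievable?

By profit: H(d4,88), B(d4,85), G(d2,82), A(d3,81), J(d4,79), F(d4,48), I(d3,27), D(d4,20), C(d1,14), E(d3,10)
H→slot 4; B→slot 3; G→slot 2; A→slot 1; J skipped; F skipped; I skipped; D skipped; C skipped; E skipped.
Profit = 81 + 82 + 85 + 88 = 336

336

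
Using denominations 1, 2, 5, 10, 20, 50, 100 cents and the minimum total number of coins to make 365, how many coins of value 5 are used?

1

Greedy: take as many of the largest coin as possible, then repeat with the remainder.
365 = 3×100 + 1×50 + 1×10 + 1×5
Count of 5: 1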